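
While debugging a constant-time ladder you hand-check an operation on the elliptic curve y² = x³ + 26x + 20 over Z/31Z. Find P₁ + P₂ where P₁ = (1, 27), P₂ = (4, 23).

(1, 27) + (4, 23). λ = (23 - 27)/(4 - 1) ≡ 27/3 mod 31. 3⁻¹ ≡ 21 (mod 31) since 3·21 = 63 ≡ 1, so λ ≡ 9.
  x = λ² - 1 - 4 = 81 - 5 ≡ 14; y = λ·(1 - 14) - 27 ≡ 11. → (14, 11)

(14, 11)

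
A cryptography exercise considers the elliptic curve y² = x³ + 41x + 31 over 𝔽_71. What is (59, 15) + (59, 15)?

(36, 66)

tangent at (59, 15): λ = (3·59² + 41)/(2·15) ≡ 47/30. 30⁻¹ ≡ 45 (mod 71), so λ ≡ 47·45 ≡ 56.
  x = λ² - 59 - 59 = 3136 - 118 ≡ 36; y = λ·(59 - 36) - 15 ≡ 66. → (36, 66)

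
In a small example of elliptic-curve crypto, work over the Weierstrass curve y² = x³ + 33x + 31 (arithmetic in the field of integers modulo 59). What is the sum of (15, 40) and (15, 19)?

The two points share x = 15 and their y-coordinates satisfy 40 + 19 ≡ 0 (mod 59), so they are inverses. Their sum is O.

O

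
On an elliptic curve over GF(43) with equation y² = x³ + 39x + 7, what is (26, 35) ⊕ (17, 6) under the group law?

(26, 35) + (17, 6). λ = (6 - 35)/(17 - 26) ≡ 14/34 mod 43. 34⁻¹ ≡ 19 (mod 43), so λ ≡ 8.
  x = λ² - 26 - 17 = 64 - 43 ≡ 21; y = λ·(26 - 21) - 35 ≡ 5. → (21, 5)

(21, 5)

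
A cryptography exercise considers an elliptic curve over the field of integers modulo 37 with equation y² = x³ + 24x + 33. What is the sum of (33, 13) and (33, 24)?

O

The two points share x = 33 and their y-coordinates satisfy 13 + 24 ≡ 0 (mod 37), so they are inverses. Their sum is 𝒪.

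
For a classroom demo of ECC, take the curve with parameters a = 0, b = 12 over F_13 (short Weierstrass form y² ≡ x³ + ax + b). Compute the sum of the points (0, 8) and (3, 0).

(0, 8) + (3, 0). λ = (0 - 8)/(3 - 0) ≡ 5/3 mod 13. 3⁻¹ ≡ 9 (mod 13), so λ ≡ 6.
  x = λ² - 0 - 3 = 36 - 3 ≡ 7; y = λ·(0 - 7) - 8 ≡ 2. → (7, 2)

(7, 2)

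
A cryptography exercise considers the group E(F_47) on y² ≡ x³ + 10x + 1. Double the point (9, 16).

tangent at (9, 16): λ = (3·9² + 10)/(2·16) ≡ 18/32. 32⁻¹ ≡ 25 (mod 47), so λ ≡ 18·25 ≡ 27.
  x = λ² - 9 - 9 = 729 - 18 ≡ 6; y = λ·(9 - 6) - 16 ≡ 18. → (6, 18)

(6, 18)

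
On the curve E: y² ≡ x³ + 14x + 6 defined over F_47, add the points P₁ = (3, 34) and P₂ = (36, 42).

(3, 34) + (36, 42). λ = (42 - 34)/(36 - 3) ≡ 8/33 mod 47. 33⁻¹ ≡ 10 (mod 47), so λ ≡ 33.
  x = λ² - 3 - 36 = 1089 - 39 ≡ 16; y = λ·(3 - 16) - 34 ≡ 7. → (16, 7)

(16, 7)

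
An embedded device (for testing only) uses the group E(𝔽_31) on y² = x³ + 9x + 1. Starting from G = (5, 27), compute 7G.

Double-and-add on 7 = (111)₂. Start with G = (5, 27) for the leading 1-bit.
double: tangent at (5, 27): λ = (3·5² + 9)/(2·27) ≡ 22/23. 23⁻¹ ≡ 27 (mod 31), so λ ≡ 22·27 ≡ 5.
  x = λ² - 5 - 5 = 25 - 10 ≡ 15; y = λ·(5 - 15) - 27 ≡ 16. → (15, 16)
add G: (15, 16) + (5, 27). λ = (27 - 16)/(5 - 15) ≡ 11/21 mod 31. 21⁻¹ ≡ 3 (mod 31) since 21·3 = 63 ≡ 1, so λ ≡ 2.
  x = λ² - 15 - 5 = 4 - 20 ≡ 15; y = λ·(15 - 15) - 16 ≡ 15. → (15, 15)
double: tangent at (15, 15): λ = (3·15² + 9)/(2·15) ≡ 2/30. 30⁻¹ ≡ 30 (mod 31), so λ ≡ 2·30 ≡ 29.
  x = λ² - 15 - 15 = 841 - 30 ≡ 5; y = λ·(15 - 5) - 15 ≡ 27. → (5, 27)
add G: tangent at (5, 27): λ = (3·5² + 9)/(2·27) ≡ 22/23. 23⁻¹ ≡ 27 (mod 31), so λ ≡ 22·27 ≡ 5.
  x = λ² - 5 - 5 = 25 - 10 ≡ 15; y = λ·(5 - 15) - 27 ≡ 16. → (15, 16)

(15, 16)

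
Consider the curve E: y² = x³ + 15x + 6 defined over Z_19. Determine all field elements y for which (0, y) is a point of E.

x³ + 15x + 6 = 6 ≡ 6 (mod 19).
Square roots of 6 mod 19: 5 and 14 (since 5² = 25 ≡ 6).

5, 14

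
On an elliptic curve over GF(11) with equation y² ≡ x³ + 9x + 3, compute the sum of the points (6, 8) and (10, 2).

(6, 8) + (10, 2). λ = (2 - 8)/(10 - 6) ≡ 5/4 mod 11. 4⁻¹ ≡ 3 (mod 11), so λ ≡ 4.
  x = λ² - 6 - 10 = 16 - 16 ≡ 0; y = λ·(6 - 0) - 8 ≡ 5. → (0, 5)

(0, 5)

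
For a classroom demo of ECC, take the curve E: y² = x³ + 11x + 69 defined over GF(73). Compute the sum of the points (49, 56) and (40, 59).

(49, 17)

(49, 56) + (40, 59). λ = (59 - 56)/(40 - 49) ≡ 3/64 mod 73. 64⁻¹ ≡ 8 (mod 73) since 64·8 = 512 ≡ 1, so λ ≡ 24.
  x = λ² - 49 - 40 = 576 - 89 ≡ 49; y = λ·(49 - 49) - 56 ≡ 17. → (49, 17)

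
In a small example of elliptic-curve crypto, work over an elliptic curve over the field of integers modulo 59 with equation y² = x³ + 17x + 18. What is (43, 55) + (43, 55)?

tangent at (43, 55): λ = (3·43² + 17)/(2·55) ≡ 18/51. 51⁻¹ ≡ 22 (mod 59) since 51·22 = 1122 ≡ 1, so λ ≡ 18·22 ≡ 42.
  x = λ² - 43 - 43 = 1764 - 86 ≡ 26; y = λ·(43 - 26) - 55 ≡ 10. → (26, 10)

(26, 10)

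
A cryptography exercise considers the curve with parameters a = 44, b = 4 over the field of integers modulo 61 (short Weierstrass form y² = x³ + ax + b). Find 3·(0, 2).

Write G = (0, 2).
Repeated addition: build up to 3G.
2G: tangent at (0, 2): λ = (3·0² + 44)/(2·2) ≡ 44/4. 4⁻¹ ≡ 46 (mod 61), so λ ≡ 44·46 ≡ 11.
  x = λ² - 0 - 0 = 121 - 0 ≡ 60; y = λ·(0 - 60) - 2 ≡ 9. → (60, 9)
3G: (60, 9) + (0, 2). λ = (2 - 9)/(0 - 60) ≡ 54/1 mod 61. 1⁻¹ ≡ 1 (mod 61) since 1·1 = 1 ≡ 1, so λ ≡ 54.
  x = λ² - 60 - 0 = 2916 - 60 ≡ 50; y = λ·(60 - 50) - 9 ≡ 43. → (50, 43)

(50, 43)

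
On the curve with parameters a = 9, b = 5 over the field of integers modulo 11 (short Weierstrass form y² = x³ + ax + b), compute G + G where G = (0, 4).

(9, 1)

tangent at (0, 4): λ = (3·0² + 9)/(2·4) ≡ 9/8. 8⁻¹ ≡ 7 (mod 11) since 8·7 = 56 ≡ 1, so λ ≡ 9·7 ≡ 8.
  x = λ² - 0 - 0 = 64 - 0 ≡ 9; y = λ·(0 - 9) - 4 ≡ 1. → (9, 1)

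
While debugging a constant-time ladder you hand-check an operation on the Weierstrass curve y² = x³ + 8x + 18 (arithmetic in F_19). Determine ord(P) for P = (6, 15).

6

2P: tangent at (6, 15): λ = (3·6² + 8)/(2·15) ≡ 2/11. 11⁻¹ ≡ 7 (mod 19), so λ ≡ 2·7 ≡ 14.
  x = λ² - 6 - 6 = 196 - 12 ≡ 13; y = λ·(6 - 13) - 15 ≡ 1. → (13, 1)
3P: (13, 1) + (6, 15). λ = (15 - 1)/(6 - 13) ≡ 14/12 mod 19. 12⁻¹ ≡ 8 (mod 19), so λ ≡ 17.
  x = λ² - 13 - 6 = 289 - 19 ≡ 4; y = λ·(13 - 4) - 1 ≡ 0. → (4, 0)
4P: (4, 0) + (6, 15). λ = (15 - 0)/(6 - 4) ≡ 15/2 mod 19. 2⁻¹ ≡ 10 (mod 19) since 2·10 = 20 ≡ 1, so λ ≡ 17.
  x = λ² - 4 - 6 = 289 - 10 ≡ 13; y = λ·(4 - 13) - 0 ≡ 18. → (13, 18)
5P: (13, 18) + (6, 15). λ = (15 - 18)/(6 - 13) ≡ 16/12 mod 19. 12⁻¹ ≡ 8 (mod 19), so λ ≡ 14.
  x = λ² - 13 - 6 = 196 - 19 ≡ 6; y = λ·(13 - 6) - 18 ≡ 4. → (6, 4)
6P: (6, 4) + (6, 15): same x and y₁ ≡ -y₂, so the sum is ∞.
6P = ∞, so the order is 6.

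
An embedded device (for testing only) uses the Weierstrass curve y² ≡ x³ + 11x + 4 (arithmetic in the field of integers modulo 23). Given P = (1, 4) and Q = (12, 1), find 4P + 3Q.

First 4P:
Double-and-add on 4 = (100)₂. Start with P = (1, 4) for the leading 1-bit.
double: tangent at (1, 4): λ = (3·1² + 11)/(2·4) ≡ 14/8. 8⁻¹ ≡ 3 (mod 23), so λ ≡ 14·3 ≡ 19.
  x = λ² - 1 - 1 = 361 - 2 ≡ 14; y = λ·(1 - 14) - 4 ≡ 2. → (14, 2)
double: tangent at (14, 2): λ = (3·14² + 11)/(2·2) ≡ 1/4. 4⁻¹ ≡ 6 (mod 23) since 4·6 = 24 ≡ 1, so λ ≡ 1·6 ≡ 6.
  x = λ² - 14 - 14 = 36 - 28 ≡ 8; y = λ·(14 - 8) - 2 ≡ 11. → (8, 11)
4P = (8, 11).
Next 3Q:
Repeated addition: build up to 3Q.
2Q: tangent at (12, 1): λ = (3·12² + 11)/(2·1) ≡ 6/2. 2⁻¹ ≡ 12 (mod 23), so λ ≡ 6·12 ≡ 3.
  x = λ² - 12 - 12 = 9 - 24 ≡ 8; y = λ·(12 - 8) - 1 ≡ 11. → (8, 11)
3Q: (8, 11) + (12, 1). λ = (1 - 11)/(12 - 8) ≡ 13/4 mod 23. 4⁻¹ ≡ 6 (mod 23), so λ ≡ 9.
  x = λ² - 8 - 12 = 81 - 20 ≡ 15; y = λ·(8 - 15) - 11 ≡ 18. → (15, 18)
3Q = (15, 18).
Finally 4P + 3Q:
(8, 11) + (15, 18). λ = (18 - 11)/(15 - 8) ≡ 7/7 mod 23. 7⁻¹ ≡ 10 (mod 23), so λ ≡ 1.
  x = λ² - 8 - 15 = 1 - 23 ≡ 1; y = λ·(8 - 1) - 11 ≡ 19. → (1, 19)

(1, 19)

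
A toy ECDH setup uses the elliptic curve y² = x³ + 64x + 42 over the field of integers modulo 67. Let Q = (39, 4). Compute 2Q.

(6, 46)

tangent at (39, 4): λ = (3·39² + 64)/(2·4) ≡ 4/8. 8⁻¹ ≡ 42 (mod 67), so λ ≡ 4·42 ≡ 34.
  x = λ² - 39 - 39 = 1156 - 78 ≡ 6; y = λ·(39 - 6) - 4 ≡ 46. → (6, 46)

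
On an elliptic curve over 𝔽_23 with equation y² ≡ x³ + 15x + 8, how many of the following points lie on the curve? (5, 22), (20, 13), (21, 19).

2

(5, 22): 22² ≡ 1, rhs ≡ 1 → on.
(20, 13): 13² ≡ 8, rhs ≡ 5 → off.
(21, 19): 19² ≡ 16, rhs ≡ 16 → on.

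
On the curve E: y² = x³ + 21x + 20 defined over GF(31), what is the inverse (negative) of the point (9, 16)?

(9, 15)

-(9, 16) = (9, -16 mod 31) = (9, 15).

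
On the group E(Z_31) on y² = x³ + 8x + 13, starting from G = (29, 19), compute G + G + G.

(21, 7)

Repeated addition: build up to 3G.
2G: tangent at (29, 19): λ = (3·29² + 8)/(2·19) ≡ 20/7. 7⁻¹ ≡ 9 (mod 31), so λ ≡ 20·9 ≡ 25.
  x = λ² - 29 - 29 = 625 - 58 ≡ 9; y = λ·(29 - 9) - 19 ≡ 16. → (9, 16)
3G: (9, 16) + (29, 19). λ = (19 - 16)/(29 - 9) ≡ 3/20 mod 31. 20⁻¹ ≡ 14 (mod 31), so λ ≡ 11.
  x = λ² - 9 - 29 = 121 - 38 ≡ 21; y = λ·(9 - 21) - 16 ≡ 7. → (21, 7)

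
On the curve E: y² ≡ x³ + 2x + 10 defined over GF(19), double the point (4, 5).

tangent at (4, 5): λ = (3·4² + 2)/(2·5) ≡ 12/10. 10⁻¹ ≡ 2 (mod 19), so λ ≡ 12·2 ≡ 5.
  x = λ² - 4 - 4 = 25 - 8 ≡ 17; y = λ·(4 - 17) - 5 ≡ 6. → (17, 6)

(17, 6)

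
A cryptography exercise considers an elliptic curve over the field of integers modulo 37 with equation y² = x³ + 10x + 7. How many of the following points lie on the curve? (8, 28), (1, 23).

(8, 28): 28² ≡ 7, rhs ≡ 7 → on.
(1, 23): 23² ≡ 11, rhs ≡ 18 → off.

1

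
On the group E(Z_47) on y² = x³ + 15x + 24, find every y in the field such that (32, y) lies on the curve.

x³ + 15x + 24 = 33272 ≡ 43 (mod 47).
43 is a non-residue mod 47; no y exists.

none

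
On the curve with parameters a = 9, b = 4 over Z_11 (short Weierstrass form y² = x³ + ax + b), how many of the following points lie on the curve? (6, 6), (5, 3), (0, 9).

(6, 6): 6² ≡ 3, rhs ≡ 10 → off.
(5, 3): 3² ≡ 9, rhs ≡ 9 → on.
(0, 9): 9² ≡ 4, rhs ≡ 4 → on.

2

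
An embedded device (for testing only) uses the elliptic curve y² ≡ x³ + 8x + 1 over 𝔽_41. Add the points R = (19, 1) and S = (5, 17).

(25, 0)

(19, 1) + (5, 17). λ = (17 - 1)/(5 - 19) ≡ 16/27 mod 41. 27⁻¹ ≡ 38 (mod 41), so λ ≡ 34.
  x = λ² - 19 - 5 = 1156 - 24 ≡ 25; y = λ·(19 - 25) - 1 ≡ 0. → (25, 0)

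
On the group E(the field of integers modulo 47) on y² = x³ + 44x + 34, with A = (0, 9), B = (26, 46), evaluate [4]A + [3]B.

First 4A:
Repeated addition: build up to 4A.
2A: tangent at (0, 9): λ = (3·0² + 44)/(2·9) ≡ 44/18. 18⁻¹ ≡ 34 (mod 47) since 18·34 = 612 ≡ 1, so λ ≡ 44·34 ≡ 39.
  x = λ² - 0 - 0 = 1521 - 0 ≡ 17; y = λ·(0 - 17) - 9 ≡ 33. → (17, 33)
3A: (17, 33) + (0, 9). λ = (9 - 33)/(0 - 17) ≡ 23/30 mod 47. 30⁻¹ ≡ 11 (mod 47) since 30·11 = 330 ≡ 1, so λ ≡ 18.
  x = λ² - 17 - 0 = 324 - 17 ≡ 25; y = λ·(17 - 25) - 33 ≡ 11. → (25, 11)
4A: (25, 11) + (0, 9). λ = (9 - 11)/(0 - 25) ≡ 45/22 mod 47. 22⁻¹ ≡ 15 (mod 47) since 22·15 = 330 ≡ 1, so λ ≡ 17.
  x = λ² - 25 - 0 = 289 - 25 ≡ 29; y = λ·(25 - 29) - 11 ≡ 15. → (29, 15)
4A = (29, 15).
Next 3B:
Repeated addition: build up to 3B.
2B: tangent at (26, 46): λ = (3·26² + 44)/(2·46) ≡ 4/45. 45⁻¹ ≡ 23 (mod 47), so λ ≡ 4·23 ≡ 45.
  x = λ² - 26 - 26 = 2025 - 52 ≡ 46; y = λ·(26 - 46) - 46 ≡ 41. → (46, 41)
3B: (46, 41) + (26, 46). λ = (46 - 41)/(26 - 46) ≡ 5/27 mod 47. 27⁻¹ ≡ 7 (mod 47), so λ ≡ 35.
  x = λ² - 46 - 26 = 1225 - 72 ≡ 25; y = λ·(46 - 25) - 41 ≡ 36. → (25, 36)
3B = (25, 36).
Finally 4A + 3B:
(29, 15) + (25, 36). λ = (36 - 15)/(25 - 29) ≡ 21/43 mod 47. 43⁻¹ ≡ 35 (mod 47), so λ ≡ 30.
  x = λ² - 29 - 25 = 900 - 54 ≡ 0; y = λ·(29 - 0) - 15 ≡ 9. → (0, 9)

(0, 9)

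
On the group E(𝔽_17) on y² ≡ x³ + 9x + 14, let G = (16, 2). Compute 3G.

Repeated addition: build up to 3G.
2G: tangent at (16, 2): λ = (3·16² + 9)/(2·2) ≡ 12/4. 4⁻¹ ≡ 13 (mod 17), so λ ≡ 12·13 ≡ 3.
  x = λ² - 16 - 16 = 9 - 32 ≡ 11; y = λ·(16 - 11) - 2 ≡ 13. → (11, 13)
3G: (11, 13) + (16, 2). λ = (2 - 13)/(16 - 11) ≡ 6/5 mod 17. 5⁻¹ ≡ 7 (mod 17) since 5·7 = 35 ≡ 1, so λ ≡ 8.
  x = λ² - 11 - 16 = 64 - 27 ≡ 3; y = λ·(11 - 3) - 13 ≡ 0. → (3, 0)

(3, 0)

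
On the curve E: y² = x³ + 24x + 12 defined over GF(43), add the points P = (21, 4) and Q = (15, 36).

(21, 4) + (15, 36). λ = (36 - 4)/(15 - 21) ≡ 32/37 mod 43. 37⁻¹ ≡ 7 (mod 43), so λ ≡ 9.
  x = λ² - 21 - 15 = 81 - 36 ≡ 2; y = λ·(21 - 2) - 4 ≡ 38. → (2, 38)

(2, 38)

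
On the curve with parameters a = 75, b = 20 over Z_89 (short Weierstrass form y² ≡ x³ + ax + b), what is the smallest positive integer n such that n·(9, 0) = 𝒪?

2

2P: (9, 0) + (9, 0): same x and y₁ ≡ -y₂, so the sum is 𝒪.
2P = 𝒪, so the order is 2.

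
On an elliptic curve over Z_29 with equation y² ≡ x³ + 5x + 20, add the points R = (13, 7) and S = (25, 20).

(25, 9)

(13, 7) + (25, 20). λ = (20 - 7)/(25 - 13) ≡ 13/12 mod 29. 12⁻¹ ≡ 17 (mod 29), so λ ≡ 18.
  x = λ² - 13 - 25 = 324 - 38 ≡ 25; y = λ·(13 - 25) - 7 ≡ 9. → (25, 9)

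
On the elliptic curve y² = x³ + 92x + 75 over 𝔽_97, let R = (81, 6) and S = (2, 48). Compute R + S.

(81, 6) + (2, 48). λ = (48 - 6)/(2 - 81) ≡ 42/18 mod 97. 18⁻¹ ≡ 27 (mod 97), so λ ≡ 67.
  x = λ² - 81 - 2 = 4489 - 83 ≡ 41; y = λ·(81 - 41) - 6 ≡ 55. → (41, 55)

(41, 55)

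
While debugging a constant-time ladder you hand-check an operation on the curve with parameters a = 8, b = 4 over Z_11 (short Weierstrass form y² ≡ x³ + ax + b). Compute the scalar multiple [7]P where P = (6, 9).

Repeated addition: build up to 7P.
2P: tangent at (6, 9): λ = (3·6² + 8)/(2·9) ≡ 6/7. 7⁻¹ ≡ 8 (mod 11), so λ ≡ 6·8 ≡ 4.
  x = λ² - 6 - 6 = 16 - 12 ≡ 4; y = λ·(6 - 4) - 9 ≡ 10. → (4, 10)
3P: (4, 10) + (6, 9). λ = (9 - 10)/(6 - 4) ≡ 10/2 mod 11. 2⁻¹ ≡ 6 (mod 11), so λ ≡ 5.
  x = λ² - 4 - 6 = 25 - 10 ≡ 4; y = λ·(4 - 4) - 10 ≡ 1. → (4, 1)
4P: (4, 1) + (6, 9). λ = (9 - 1)/(6 - 4) ≡ 8/2 mod 11. 2⁻¹ ≡ 6 (mod 11), so λ ≡ 4.
  x = λ² - 4 - 6 = 16 - 10 ≡ 6; y = λ·(4 - 6) - 1 ≡ 2. → (6, 2)
5P: (6, 2) + (6, 9): same x and y₁ ≡ -y₂, so the sum is ∞.
6P: ∞ + (6, 9) = (6, 9) (identity).
7P: tangent at (6, 9): λ = (3·6² + 8)/(2·9) ≡ 6/7. 7⁻¹ ≡ 8 (mod 11) since 7·8 = 56 ≡ 1, so λ ≡ 6·8 ≡ 4.
  x = λ² - 6 - 6 = 16 - 12 ≡ 4; y = λ·(6 - 4) - 9 ≡ 10. → (4, 10)

(4, 10)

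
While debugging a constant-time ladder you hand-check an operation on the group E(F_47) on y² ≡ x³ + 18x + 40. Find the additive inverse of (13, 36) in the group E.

(13, 11)

-(13, 36) = (13, -36 mod 47) = (13, 11).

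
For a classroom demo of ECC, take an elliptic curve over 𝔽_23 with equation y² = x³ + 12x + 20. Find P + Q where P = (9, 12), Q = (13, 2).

(9, 12) + (13, 2). λ = (2 - 12)/(13 - 9) ≡ 13/4 mod 23. 4⁻¹ ≡ 6 (mod 23), so λ ≡ 9.
  x = λ² - 9 - 13 = 81 - 22 ≡ 13; y = λ·(9 - 13) - 12 ≡ 21. → (13, 21)

(13, 21)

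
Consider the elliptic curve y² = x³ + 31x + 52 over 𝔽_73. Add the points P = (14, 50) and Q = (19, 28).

(36, 3)

(14, 50) + (19, 28). λ = (28 - 50)/(19 - 14) ≡ 51/5 mod 73. 5⁻¹ ≡ 44 (mod 73), so λ ≡ 54.
  x = λ² - 14 - 19 = 2916 - 33 ≡ 36; y = λ·(14 - 36) - 50 ≡ 3. → (36, 3)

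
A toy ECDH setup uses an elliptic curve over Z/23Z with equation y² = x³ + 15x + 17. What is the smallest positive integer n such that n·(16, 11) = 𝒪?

2P: tangent at (16, 11): λ = (3·16² + 15)/(2·11) ≡ 1/22. 22⁻¹ ≡ 22 (mod 23) since 22·22 = 484 ≡ 1, so λ ≡ 1·22 ≡ 22.
  x = λ² - 16 - 16 = 484 - 32 ≡ 15; y = λ·(16 - 15) - 11 ≡ 11. → (15, 11)
3P: (15, 11) + (16, 11). λ = (11 - 11)/(16 - 15) ≡ 0/1 mod 23. 1⁻¹ ≡ 1 (mod 23), so λ ≡ 0.
  x = λ² - 15 - 16 = 0 - 31 ≡ 15; y = λ·(15 - 15) - 11 ≡ 12. → (15, 12)
4P: (15, 12) + (16, 11). λ = (11 - 12)/(16 - 15) ≡ 22/1 mod 23. 1⁻¹ ≡ 1 (mod 23) since 1·1 = 1 ≡ 1, so λ ≡ 22.
  x = λ² - 15 - 16 = 484 - 31 ≡ 16; y = λ·(15 - 16) - 12 ≡ 12. → (16, 12)
5P: (16, 12) + (16, 11): same x and y₁ ≡ -y₂, so the sum is 𝒪.
5P = 𝒪, so the order is 5.

5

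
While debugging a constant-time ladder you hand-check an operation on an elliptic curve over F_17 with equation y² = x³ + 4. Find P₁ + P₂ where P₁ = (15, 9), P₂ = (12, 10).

(15, 9) + (12, 10). λ = (10 - 9)/(12 - 15) ≡ 1/14 mod 17. 14⁻¹ ≡ 11 (mod 17), so λ ≡ 11.
  x = λ² - 15 - 12 = 121 - 27 ≡ 9; y = λ·(15 - 9) - 9 ≡ 6. → (9, 6)

(9, 6)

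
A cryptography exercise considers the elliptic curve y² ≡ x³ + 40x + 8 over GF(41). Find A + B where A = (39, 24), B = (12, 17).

(21, 8)

(39, 24) + (12, 17). λ = (17 - 24)/(12 - 39) ≡ 34/14 mod 41. 14⁻¹ ≡ 3 (mod 41), so λ ≡ 20.
  x = λ² - 39 - 12 = 400 - 51 ≡ 21; y = λ·(39 - 21) - 24 ≡ 8. → (21, 8)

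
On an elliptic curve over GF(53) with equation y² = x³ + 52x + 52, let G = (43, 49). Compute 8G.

(13, 40)

Double-and-add on 8 = (1000)₂. Start with G = (43, 49) for the leading 1-bit.
double: tangent at (43, 49): λ = (3·43² + 52)/(2·49) ≡ 34/45. 45⁻¹ ≡ 33 (mod 53) since 45·33 = 1485 ≡ 1, so λ ≡ 34·33 ≡ 9.
  x = λ² - 43 - 43 = 81 - 86 ≡ 48; y = λ·(43 - 48) - 49 ≡ 12. → (48, 12)
double: tangent at (48, 12): λ = (3·48² + 52)/(2·12) ≡ 21/24. 24⁻¹ ≡ 42 (mod 53), so λ ≡ 21·42 ≡ 34.
  x = λ² - 48 - 48 = 1156 - 96 ≡ 0; y = λ·(48 - 0) - 12 ≡ 30. → (0, 30)
double: tangent at (0, 30): λ = (3·0² + 52)/(2·30) ≡ 52/7. 7⁻¹ ≡ 38 (mod 53) since 7·38 = 266 ≡ 1, so λ ≡ 52·38 ≡ 15.
  x = λ² - 0 - 0 = 225 - 0 ≡ 13; y = λ·(0 - 13) - 30 ≡ 40. → (13, 40)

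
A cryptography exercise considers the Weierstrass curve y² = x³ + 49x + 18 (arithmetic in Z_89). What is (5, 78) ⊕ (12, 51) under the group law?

(56, 17)

(5, 78) + (12, 51). λ = (51 - 78)/(12 - 5) ≡ 62/7 mod 89. 7⁻¹ ≡ 51 (mod 89) since 7·51 = 357 ≡ 1, so λ ≡ 47.
  x = λ² - 5 - 12 = 2209 - 17 ≡ 56; y = λ·(5 - 56) - 78 ≡ 17. → (56, 17)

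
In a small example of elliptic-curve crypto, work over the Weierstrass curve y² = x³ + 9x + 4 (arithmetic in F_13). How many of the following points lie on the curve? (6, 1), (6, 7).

1

(6, 1): 1² ≡ 1, rhs ≡ 1 → on.
(6, 7): 7² ≡ 10, rhs ≡ 1 → off.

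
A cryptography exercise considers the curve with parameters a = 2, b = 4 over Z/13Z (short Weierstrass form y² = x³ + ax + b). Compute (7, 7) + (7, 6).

The two points share x = 7 and their y-coordinates satisfy 7 + 6 ≡ 0 (mod 13), so they are inverses. Their sum is O.

O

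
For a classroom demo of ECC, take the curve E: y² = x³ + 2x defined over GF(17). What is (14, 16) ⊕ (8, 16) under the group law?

(14, 16) + (8, 16). λ = (16 - 16)/(8 - 14) ≡ 0/11 mod 17. 11⁻¹ ≡ 14 (mod 17), so λ ≡ 0.
  x = λ² - 14 - 8 = 0 - 22 ≡ 12; y = λ·(14 - 12) - 16 ≡ 1. → (12, 1)

(12, 1)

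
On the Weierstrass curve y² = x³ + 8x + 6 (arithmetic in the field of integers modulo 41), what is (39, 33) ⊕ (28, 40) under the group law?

(11, 20)

(39, 33) + (28, 40). λ = (40 - 33)/(28 - 39) ≡ 7/30 mod 41. 30⁻¹ ≡ 26 (mod 41) since 30·26 = 780 ≡ 1, so λ ≡ 18.
  x = λ² - 39 - 28 = 324 - 67 ≡ 11; y = λ·(39 - 11) - 33 ≡ 20. → (11, 20)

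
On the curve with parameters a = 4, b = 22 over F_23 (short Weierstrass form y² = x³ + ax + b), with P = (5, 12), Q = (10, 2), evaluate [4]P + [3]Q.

(5, 12)

First 4P:
Repeated addition: build up to 4P.
2P: tangent at (5, 12): λ = (3·5² + 4)/(2·12) ≡ 10/1. 1⁻¹ ≡ 1 (mod 23), so λ ≡ 10·1 ≡ 10.
  x = λ² - 5 - 5 = 100 - 10 ≡ 21; y = λ·(5 - 21) - 12 ≡ 12. → (21, 12)
3P: (21, 12) + (5, 12). λ = (12 - 12)/(5 - 21) ≡ 0/7 mod 23. 7⁻¹ ≡ 10 (mod 23) since 7·10 = 70 ≡ 1, so λ ≡ 0.
  x = λ² - 21 - 5 = 0 - 26 ≡ 20; y = λ·(21 - 20) - 12 ≡ 11. → (20, 11)
4P: (20, 11) + (5, 12). λ = (12 - 11)/(5 - 20) ≡ 1/8 mod 23. 8⁻¹ ≡ 3 (mod 23) since 8·3 = 24 ≡ 1, so λ ≡ 3.
  x = λ² - 20 - 5 = 9 - 25 ≡ 7; y = λ·(20 - 7) - 11 ≡ 5. → (7, 5)
4P = (7, 5).
Next 3Q:
Repeated addition: build up to 3Q.
2Q: tangent at (10, 2): λ = (3·10² + 4)/(2·2) ≡ 5/4. 4⁻¹ ≡ 6 (mod 23), so λ ≡ 5·6 ≡ 7.
  x = λ² - 10 - 10 = 49 - 20 ≡ 6; y = λ·(10 - 6) - 2 ≡ 3. → (6, 3)
3Q: (6, 3) + (10, 2). λ = (2 - 3)/(10 - 6) ≡ 22/4 mod 23. 4⁻¹ ≡ 6 (mod 23) since 4·6 = 24 ≡ 1, so λ ≡ 17.
  x = λ² - 6 - 10 = 289 - 16 ≡ 20; y = λ·(6 - 20) - 3 ≡ 12. → (20, 12)
3Q = (20, 12).
Finally 4P + 3Q:
(7, 5) + (20, 12). λ = (12 - 5)/(20 - 7) ≡ 7/13 mod 23. 13⁻¹ ≡ 16 (mod 23) since 13·16 = 208 ≡ 1, so λ ≡ 20.
  x = λ² - 7 - 20 = 400 - 27 ≡ 5; y = λ·(7 - 5) - 5 ≡ 12. → (5, 12)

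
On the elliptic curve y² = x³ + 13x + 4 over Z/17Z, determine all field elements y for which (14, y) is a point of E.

x³ + 13x + 4 = 2930 ≡ 6 (mod 17).
6 is a non-residue mod 17; no y exists.

none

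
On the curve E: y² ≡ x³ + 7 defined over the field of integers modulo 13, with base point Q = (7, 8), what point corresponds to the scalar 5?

(8, 5)

Repeated addition: build up to 5Q.
2Q: tangent at (7, 8): λ = (3·7² + 0)/(2·8) ≡ 4/3. 3⁻¹ ≡ 9 (mod 13) since 3·9 = 27 ≡ 1, so λ ≡ 4·9 ≡ 10.
  x = λ² - 7 - 7 = 100 - 14 ≡ 8; y = λ·(7 - 8) - 8 ≡ 8. → (8, 8)
3Q: (8, 8) + (7, 8). λ = (8 - 8)/(7 - 8) ≡ 0/12 mod 13. 12⁻¹ ≡ 12 (mod 13) since 12·12 = 144 ≡ 1, so λ ≡ 0.
  x = λ² - 8 - 7 = 0 - 15 ≡ 11; y = λ·(8 - 11) - 8 ≡ 5. → (11, 5)
4Q: (11, 5) + (7, 8). λ = (8 - 5)/(7 - 11) ≡ 3/9 mod 13. 9⁻¹ ≡ 3 (mod 13), so λ ≡ 9.
  x = λ² - 11 - 7 = 81 - 18 ≡ 11; y = λ·(11 - 11) - 5 ≡ 8. → (11, 8)
5Q: (11, 8) + (7, 8). λ = (8 - 8)/(7 - 11) ≡ 0/9 mod 13. 9⁻¹ ≡ 3 (mod 13), so λ ≡ 0.
  x = λ² - 11 - 7 = 0 - 18 ≡ 8; y = λ·(11 - 8) - 8 ≡ 5. → (8, 5)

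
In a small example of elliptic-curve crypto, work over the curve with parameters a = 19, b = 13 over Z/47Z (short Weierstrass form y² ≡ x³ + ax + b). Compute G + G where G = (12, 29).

(12, 18)

tangent at (12, 29): λ = (3·12² + 19)/(2·29) ≡ 28/11. 11⁻¹ ≡ 30 (mod 47), so λ ≡ 28·30 ≡ 41.
  x = λ² - 12 - 12 = 1681 - 24 ≡ 12; y = λ·(12 - 12) - 29 ≡ 18. → (12, 18)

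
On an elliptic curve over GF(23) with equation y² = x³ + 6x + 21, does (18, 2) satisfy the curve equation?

y² = 2² ≡ 4; x³ + 6x + 21 = 5961 ≡ 4 (mod 23). 4 = 4.

yes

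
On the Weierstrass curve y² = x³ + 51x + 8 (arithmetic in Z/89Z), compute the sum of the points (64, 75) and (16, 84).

(64, 75) + (16, 84). λ = (84 - 75)/(16 - 64) ≡ 9/41 mod 89. 41⁻¹ ≡ 76 (mod 89) since 41·76 = 3116 ≡ 1, so λ ≡ 61.
  x = λ² - 64 - 16 = 3721 - 80 ≡ 81; y = λ·(64 - 81) - 75 ≡ 45. → (81, 45)

(81, 45)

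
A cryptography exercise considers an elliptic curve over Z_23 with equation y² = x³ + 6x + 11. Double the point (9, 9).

(13, 20)

tangent at (9, 9): λ = (3·9² + 6)/(2·9) ≡ 19/18. 18⁻¹ ≡ 9 (mod 23), so λ ≡ 19·9 ≡ 10.
  x = λ² - 9 - 9 = 100 - 18 ≡ 13; y = λ·(9 - 13) - 9 ≡ 20. → (13, 20)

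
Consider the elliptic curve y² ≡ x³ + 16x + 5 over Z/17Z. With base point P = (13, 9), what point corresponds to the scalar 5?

(14, 10)

Repeated addition: build up to 5P.
2P: tangent at (13, 9): λ = (3·13² + 16)/(2·9) ≡ 13/1. 1⁻¹ ≡ 1 (mod 17), so λ ≡ 13·1 ≡ 13.
  x = λ² - 13 - 13 = 169 - 26 ≡ 7; y = λ·(13 - 7) - 9 ≡ 1. → (7, 1)
3P: (7, 1) + (13, 9). λ = (9 - 1)/(13 - 7) ≡ 8/6 mod 17. 6⁻¹ ≡ 3 (mod 17), so λ ≡ 7.
  x = λ² - 7 - 13 = 49 - 20 ≡ 12; y = λ·(7 - 12) - 1 ≡ 15. → (12, 15)
4P: (12, 15) + (13, 9). λ = (9 - 15)/(13 - 12) ≡ 11/1 mod 17. 1⁻¹ ≡ 1 (mod 17), so λ ≡ 11.
  x = λ² - 12 - 13 = 121 - 25 ≡ 11; y = λ·(12 - 11) - 15 ≡ 13. → (11, 13)
5P: (11, 13) + (13, 9). λ = (9 - 13)/(13 - 11) ≡ 13/2 mod 17. 2⁻¹ ≡ 9 (mod 17), so λ ≡ 15.
  x = λ² - 11 - 13 = 225 - 24 ≡ 14; y = λ·(11 - 14) - 13 ≡ 10. → (14, 10)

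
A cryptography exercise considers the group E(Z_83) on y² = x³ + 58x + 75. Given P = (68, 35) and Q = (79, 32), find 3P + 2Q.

(34, 10)

First 3P:
Repeated addition: build up to 3P.
2P: tangent at (68, 35): λ = (3·68² + 58)/(2·35) ≡ 69/70. 70⁻¹ ≡ 51 (mod 83), so λ ≡ 69·51 ≡ 33.
  x = λ² - 68 - 68 = 1089 - 136 ≡ 40; y = λ·(68 - 40) - 35 ≡ 59. → (40, 59)
3P: (40, 59) + (68, 35). λ = (35 - 59)/(68 - 40) ≡ 59/28 mod 83. 28⁻¹ ≡ 3 (mod 83) since 28·3 = 84 ≡ 1, so λ ≡ 11.
  x = λ² - 40 - 68 = 121 - 108 ≡ 13; y = λ·(40 - 13) - 59 ≡ 72. → (13, 72)
3P = (13, 72).
Next 2Q:
Repeated addition: build up to 2Q.
2Q: tangent at (79, 32): λ = (3·79² + 58)/(2·32) ≡ 23/64. 64⁻¹ ≡ 48 (mod 83) since 64·48 = 3072 ≡ 1, so λ ≡ 23·48 ≡ 25.
  x = λ² - 79 - 79 = 625 - 158 ≡ 52; y = λ·(79 - 52) - 32 ≡ 62. → (52, 62)
2Q = (52, 62).
Finally 3P + 2Q:
(13, 72) + (52, 62). λ = (62 - 72)/(52 - 13) ≡ 73/39 mod 83. 39⁻¹ ≡ 66 (mod 83) since 39·66 = 2574 ≡ 1, so λ ≡ 4.
  x = λ² - 13 - 52 = 16 - 65 ≡ 34; y = λ·(13 - 34) - 72 ≡ 10. → (34, 10)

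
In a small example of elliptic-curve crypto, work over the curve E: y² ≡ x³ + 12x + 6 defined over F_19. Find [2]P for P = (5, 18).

tangent at (5, 18): λ = (3·5² + 12)/(2·18) ≡ 11/17. 17⁻¹ ≡ 9 (mod 19), so λ ≡ 11·9 ≡ 4.
  x = λ² - 5 - 5 = 16 - 10 ≡ 6; y = λ·(5 - 6) - 18 ≡ 16. → (6, 16)

(6, 16)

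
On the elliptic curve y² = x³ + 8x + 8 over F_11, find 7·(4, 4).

(4, 7)

Write P = (4, 4).
Repeated addition: build up to 7P.
2P: tangent at (4, 4): λ = (3·4² + 8)/(2·4) ≡ 1/8. 8⁻¹ ≡ 7 (mod 11), so λ ≡ 1·7 ≡ 7.
  x = λ² - 4 - 4 = 49 - 8 ≡ 8; y = λ·(4 - 8) - 4 ≡ 1. → (8, 1)
3P: (8, 1) + (4, 4). λ = (4 - 1)/(4 - 8) ≡ 3/7 mod 11. 7⁻¹ ≡ 8 (mod 11), so λ ≡ 2.
  x = λ² - 8 - 4 = 4 - 12 ≡ 3; y = λ·(8 - 3) - 1 ≡ 9. → (3, 9)
4P: (3, 9) + (4, 4). λ = (4 - 9)/(4 - 3) ≡ 6/1 mod 11. 1⁻¹ ≡ 1 (mod 11), so λ ≡ 6.
  x = λ² - 3 - 4 = 36 - 7 ≡ 7; y = λ·(3 - 7) - 9 ≡ 0. → (7, 0)
5P: (7, 0) + (4, 4). λ = (4 - 0)/(4 - 7) ≡ 4/8 mod 11. 8⁻¹ ≡ 7 (mod 11), so λ ≡ 6.
  x = λ² - 7 - 4 = 36 - 11 ≡ 3; y = λ·(7 - 3) - 0 ≡ 2. → (3, 2)
6P: (3, 2) + (4, 4). λ = (4 - 2)/(4 - 3) ≡ 2/1 mod 11. 1⁻¹ ≡ 1 (mod 11) since 1·1 = 1 ≡ 1, so λ ≡ 2.
  x = λ² - 3 - 4 = 4 - 7 ≡ 8; y = λ·(3 - 8) - 2 ≡ 10. → (8, 10)
7P: (8, 10) + (4, 4). λ = (4 - 10)/(4 - 8) ≡ 5/7 mod 11. 7⁻¹ ≡ 8 (mod 11), so λ ≡ 7.
  x = λ² - 8 - 4 = 49 - 12 ≡ 4; y = λ·(8 - 4) - 10 ≡ 7. → (4, 7)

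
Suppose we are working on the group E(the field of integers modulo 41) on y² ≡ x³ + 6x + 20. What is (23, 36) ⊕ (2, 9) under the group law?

(21, 31)

(23, 36) + (2, 9). λ = (9 - 36)/(2 - 23) ≡ 14/20 mod 41. 20⁻¹ ≡ 39 (mod 41) since 20·39 = 780 ≡ 1, so λ ≡ 13.
  x = λ² - 23 - 2 = 169 - 25 ≡ 21; y = λ·(23 - 21) - 36 ≡ 31. → (21, 31)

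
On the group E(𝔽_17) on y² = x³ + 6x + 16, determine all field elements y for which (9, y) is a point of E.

0

x³ + 6x + 16 = 799 ≡ 0 (mod 17).
Only y = 0 satisfies y² ≡ 0.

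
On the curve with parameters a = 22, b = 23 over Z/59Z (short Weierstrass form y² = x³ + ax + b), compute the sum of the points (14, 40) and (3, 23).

(40, 11)

(14, 40) + (3, 23). λ = (23 - 40)/(3 - 14) ≡ 42/48 mod 59. 48⁻¹ ≡ 16 (mod 59), so λ ≡ 23.
  x = λ² - 14 - 3 = 529 - 17 ≡ 40; y = λ·(14 - 40) - 40 ≡ 11. → (40, 11)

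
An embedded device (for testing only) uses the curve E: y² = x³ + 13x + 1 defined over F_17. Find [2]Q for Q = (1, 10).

tangent at (1, 10): λ = (3·1² + 13)/(2·10) ≡ 16/3. 3⁻¹ ≡ 6 (mod 17), so λ ≡ 16·6 ≡ 11.
  x = λ² - 1 - 1 = 121 - 2 ≡ 0; y = λ·(1 - 0) - 10 ≡ 1. → (0, 1)

(0, 1)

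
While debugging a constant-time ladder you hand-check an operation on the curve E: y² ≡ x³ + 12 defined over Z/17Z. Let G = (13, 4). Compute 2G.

tangent at (13, 4): λ = (3·13² + 0)/(2·4) ≡ 14/8. 8⁻¹ ≡ 15 (mod 17), so λ ≡ 14·15 ≡ 6.
  x = λ² - 13 - 13 = 36 - 26 ≡ 10; y = λ·(13 - 10) - 4 ≡ 14. → (10, 14)

(10, 14)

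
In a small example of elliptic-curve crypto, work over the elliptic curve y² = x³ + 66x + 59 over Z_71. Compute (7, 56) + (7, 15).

The two points share x = 7 and their y-coordinates satisfy 56 + 15 ≡ 0 (mod 71), so they are inverses. Their sum is O.

O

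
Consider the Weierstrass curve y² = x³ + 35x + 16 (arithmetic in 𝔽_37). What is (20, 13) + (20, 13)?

tangent at (20, 13): λ = (3·20² + 35)/(2·13) ≡ 14/26. 26⁻¹ ≡ 10 (mod 37), so λ ≡ 14·10 ≡ 29.
  x = λ² - 20 - 20 = 841 - 40 ≡ 24; y = λ·(20 - 24) - 13 ≡ 19. → (24, 19)

(24, 19)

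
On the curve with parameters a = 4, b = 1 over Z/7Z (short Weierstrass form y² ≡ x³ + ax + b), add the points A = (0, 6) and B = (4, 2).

(0, 6) + (4, 2). λ = (2 - 6)/(4 - 0) ≡ 3/4 mod 7. 4⁻¹ ≡ 2 (mod 7), so λ ≡ 6.
  x = λ² - 0 - 4 = 36 - 4 ≡ 4; y = λ·(0 - 4) - 6 ≡ 5. → (4, 5)

(4, 5)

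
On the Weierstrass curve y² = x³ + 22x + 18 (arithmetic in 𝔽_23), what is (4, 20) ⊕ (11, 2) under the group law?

(1, 15)

(4, 20) + (11, 2). λ = (2 - 20)/(11 - 4) ≡ 5/7 mod 23. 7⁻¹ ≡ 10 (mod 23), so λ ≡ 4.
  x = λ² - 4 - 11 = 16 - 15 ≡ 1; y = λ·(4 - 1) - 20 ≡ 15. → (1, 15)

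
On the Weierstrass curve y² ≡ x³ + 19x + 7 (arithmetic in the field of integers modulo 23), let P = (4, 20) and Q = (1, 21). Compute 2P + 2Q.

(10, 22)

First 2P:
Repeated addition: build up to 2P.
2P: tangent at (4, 20): λ = (3·4² + 19)/(2·20) ≡ 21/17. 17⁻¹ ≡ 19 (mod 23), so λ ≡ 21·19 ≡ 8.
  x = λ² - 4 - 4 = 64 - 8 ≡ 10; y = λ·(4 - 10) - 20 ≡ 1. → (10, 1)
2P = (10, 1).
Next 2Q:
Repeated addition: build up to 2Q.
2Q: tangent at (1, 21): λ = (3·1² + 19)/(2·21) ≡ 22/19. 19⁻¹ ≡ 17 (mod 23) since 19·17 = 323 ≡ 1, so λ ≡ 22·17 ≡ 6.
  x = λ² - 1 - 1 = 36 - 2 ≡ 11; y = λ·(1 - 11) - 21 ≡ 11. → (11, 11)
2Q = (11, 11).
Finally 2P + 2Q:
(10, 1) + (11, 11). λ = (11 - 1)/(11 - 10) ≡ 10/1 mod 23. 1⁻¹ ≡ 1 (mod 23) since 1·1 = 1 ≡ 1, so λ ≡ 10.
  x = λ² - 10 - 11 = 100 - 21 ≡ 10; y = λ·(10 - 10) - 1 ≡ 22. → (10, 22)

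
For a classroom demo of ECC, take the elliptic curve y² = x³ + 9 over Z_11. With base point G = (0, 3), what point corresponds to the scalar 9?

Repeated addition: build up to 9G.
2G: tangent at (0, 3): λ = (3·0² + 0)/(2·3) ≡ 0/6. 6⁻¹ ≡ 2 (mod 11) since 6·2 = 12 ≡ 1, so λ ≡ 0·2 ≡ 0.
  x = λ² - 0 - 0 = 0 - 0 ≡ 0; y = λ·(0 - 0) - 3 ≡ 8. → (0, 8)
3G: (0, 8) + (0, 3): same x and y₁ ≡ -y₂, so the sum is 𝒪.
4G: 𝒪 + (0, 3) = (0, 3) (identity).
5G: tangent at (0, 3): λ = (3·0² + 0)/(2·3) ≡ 0/6. 6⁻¹ ≡ 2 (mod 11) since 6·2 = 12 ≡ 1, so λ ≡ 0·2 ≡ 0.
  x = λ² - 0 - 0 = 0 - 0 ≡ 0; y = λ·(0 - 0) - 3 ≡ 8. → (0, 8)
6G: (0, 8) + (0, 3): same x and y₁ ≡ -y₂, so the sum is 𝒪.
7G: 𝒪 + (0, 3) = (0, 3) (identity).
8G: tangent at (0, 3): λ = (3·0² + 0)/(2·3) ≡ 0/6. 6⁻¹ ≡ 2 (mod 11), so λ ≡ 0·2 ≡ 0.
  x = λ² - 0 - 0 = 0 - 0 ≡ 0; y = λ·(0 - 0) - 3 ≡ 8. → (0, 8)
9G: (0, 8) + (0, 3): same x and y₁ ≡ -y₂, so the sum is 𝒪.

O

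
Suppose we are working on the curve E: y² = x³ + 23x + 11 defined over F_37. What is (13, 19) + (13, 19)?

tangent at (13, 19): λ = (3·13² + 23)/(2·19) ≡ 12/1. 1⁻¹ ≡ 1 (mod 37) since 1·1 = 1 ≡ 1, so λ ≡ 12·1 ≡ 12.
  x = λ² - 13 - 13 = 144 - 26 ≡ 7; y = λ·(13 - 7) - 19 ≡ 16. → (7, 16)

(7, 16)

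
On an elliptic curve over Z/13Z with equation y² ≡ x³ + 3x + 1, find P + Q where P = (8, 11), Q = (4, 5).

(8, 11) + (4, 5). λ = (5 - 11)/(4 - 8) ≡ 7/9 mod 13. 9⁻¹ ≡ 3 (mod 13), so λ ≡ 8.
  x = λ² - 8 - 4 = 64 - 12 ≡ 0; y = λ·(8 - 0) - 11 ≡ 1. → (0, 1)

(0, 1)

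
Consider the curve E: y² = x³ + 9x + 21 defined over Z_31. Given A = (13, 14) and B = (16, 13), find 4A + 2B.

First 4A:
Double-and-add on 4 = (100)₂. Start with A = (13, 14) for the leading 1-bit.
double: tangent at (13, 14): λ = (3·13² + 9)/(2·14) ≡ 20/28. 28⁻¹ ≡ 10 (mod 31) since 28·10 = 280 ≡ 1, so λ ≡ 20·10 ≡ 14.
  x = λ² - 13 - 13 = 196 - 26 ≡ 15; y = λ·(13 - 15) - 14 ≡ 20. → (15, 20)
double: tangent at (15, 20): λ = (3·15² + 9)/(2·20) ≡ 2/9. 9⁻¹ ≡ 7 (mod 31), so λ ≡ 2·7 ≡ 14.
  x = λ² - 15 - 15 = 196 - 30 ≡ 11; y = λ·(15 - 11) - 20 ≡ 5. → (11, 5)
4A = (11, 5).
Next 2B:
Repeated addition: build up to 2B.
2B: tangent at (16, 13): λ = (3·16² + 9)/(2·13) ≡ 2/26. 26⁻¹ ≡ 6 (mod 31) since 26·6 = 156 ≡ 1, so λ ≡ 2·6 ≡ 12.
  x = λ² - 16 - 16 = 144 - 32 ≡ 19; y = λ·(16 - 19) - 13 ≡ 13. → (19, 13)
2B = (19, 13).
Finally 4A + 2B:
(11, 5) + (19, 13). λ = (13 - 5)/(19 - 11) ≡ 8/8 mod 31. 8⁻¹ ≡ 4 (mod 31) since 8·4 = 32 ≡ 1, so λ ≡ 1.
  x = λ² - 11 - 19 = 1 - 30 ≡ 2; y = λ·(11 - 2) - 5 ≡ 4. → (2, 4)

(2, 4)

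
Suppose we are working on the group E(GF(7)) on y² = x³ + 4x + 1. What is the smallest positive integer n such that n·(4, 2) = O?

5

2P: tangent at (4, 2): λ = (3·4² + 4)/(2·2) ≡ 3/4. 4⁻¹ ≡ 2 (mod 7), so λ ≡ 3·2 ≡ 6.
  x = λ² - 4 - 4 = 36 - 8 ≡ 0; y = λ·(4 - 0) - 2 ≡ 1. → (0, 1)
3P: (0, 1) + (4, 2). λ = (2 - 1)/(4 - 0) ≡ 1/4 mod 7. 4⁻¹ ≡ 2 (mod 7), so λ ≡ 2.
  x = λ² - 0 - 4 = 4 - 4 ≡ 0; y = λ·(0 - 0) - 1 ≡ 6. → (0, 6)
4P: (0, 6) + (4, 2). λ = (2 - 6)/(4 - 0) ≡ 3/4 mod 7. 4⁻¹ ≡ 2 (mod 7), so λ ≡ 6.
  x = λ² - 0 - 4 = 36 - 4 ≡ 4; y = λ·(0 - 4) - 6 ≡ 5. → (4, 5)
5P: (4, 5) + (4, 2): same x and y₁ ≡ -y₂, so the sum is O.
5P = O, so the order is 5.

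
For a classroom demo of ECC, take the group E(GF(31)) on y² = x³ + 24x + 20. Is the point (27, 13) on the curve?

y² = 13² ≡ 14; x³ + 24x + 20 = 20351 ≡ 15 (mod 31). 14 ≠ 15.

no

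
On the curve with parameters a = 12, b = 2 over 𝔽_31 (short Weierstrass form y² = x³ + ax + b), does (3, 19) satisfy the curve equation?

y² = 19² ≡ 20; x³ + 12x + 2 = 65 ≡ 3 (mod 31). 20 ≠ 3.

no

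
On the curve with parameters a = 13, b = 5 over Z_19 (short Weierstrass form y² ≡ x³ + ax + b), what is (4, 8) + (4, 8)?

tangent at (4, 8): λ = (3·4² + 13)/(2·8) ≡ 4/16. 16⁻¹ ≡ 6 (mod 19) since 16·6 = 96 ≡ 1, so λ ≡ 4·6 ≡ 5.
  x = λ² - 4 - 4 = 25 - 8 ≡ 17; y = λ·(4 - 17) - 8 ≡ 3. → (17, 3)

(17, 3)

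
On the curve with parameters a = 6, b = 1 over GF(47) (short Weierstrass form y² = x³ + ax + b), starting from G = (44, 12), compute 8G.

Repeated addition: build up to 8G.
2G: tangent at (44, 12): λ = (3·44² + 6)/(2·12) ≡ 33/24. 24⁻¹ ≡ 2 (mod 47), so λ ≡ 33·2 ≡ 19.
  x = λ² - 44 - 44 = 361 - 88 ≡ 38; y = λ·(44 - 38) - 12 ≡ 8. → (38, 8)
3G: (38, 8) + (44, 12). λ = (12 - 8)/(44 - 38) ≡ 4/6 mod 47. 6⁻¹ ≡ 8 (mod 47), so λ ≡ 32.
  x = λ² - 38 - 44 = 1024 - 82 ≡ 2; y = λ·(38 - 2) - 8 ≡ 16. → (2, 16)
4G: (2, 16) + (44, 12). λ = (12 - 16)/(44 - 2) ≡ 43/42 mod 47. 42⁻¹ ≡ 28 (mod 47) since 42·28 = 1176 ≡ 1, so λ ≡ 29.
  x = λ² - 2 - 44 = 841 - 46 ≡ 43; y = λ·(2 - 43) - 16 ≡ 17. → (43, 17)
5G: (43, 17) + (44, 12). λ = (12 - 17)/(44 - 43) ≡ 42/1 mod 47. 1⁻¹ ≡ 1 (mod 47), so λ ≡ 42.
  x = λ² - 43 - 44 = 1764 - 87 ≡ 32; y = λ·(43 - 32) - 17 ≡ 22. → (32, 22)
6G: (32, 22) + (44, 12). λ = (12 - 22)/(44 - 32) ≡ 37/12 mod 47. 12⁻¹ ≡ 4 (mod 47) since 12·4 = 48 ≡ 1, so λ ≡ 7.
  x = λ² - 32 - 44 = 49 - 76 ≡ 20; y = λ·(32 - 20) - 22 ≡ 15. → (20, 15)
7G: (20, 15) + (44, 12). λ = (12 - 15)/(44 - 20) ≡ 44/24 mod 47. 24⁻¹ ≡ 2 (mod 47), so λ ≡ 41.
  x = λ² - 20 - 44 = 1681 - 64 ≡ 19; y = λ·(20 - 19) - 15 ≡ 26. → (19, 26)
8G: (19, 26) + (44, 12). λ = (12 - 26)/(44 - 19) ≡ 33/25 mod 47. 25⁻¹ ≡ 32 (mod 47) since 25·32 = 800 ≡ 1, so λ ≡ 22.
  x = λ² - 19 - 44 = 484 - 63 ≡ 45; y = λ·(19 - 45) - 26 ≡ 13. → (45, 13)

(45, 13)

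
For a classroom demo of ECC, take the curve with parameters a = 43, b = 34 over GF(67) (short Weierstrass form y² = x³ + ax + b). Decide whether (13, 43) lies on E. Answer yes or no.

no

y² = 43² ≡ 40; x³ + 43x + 34 = 2790 ≡ 43 (mod 67). 40 ≠ 43.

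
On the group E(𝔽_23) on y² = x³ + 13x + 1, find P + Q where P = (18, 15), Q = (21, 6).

(16, 2)

(18, 15) + (21, 6). λ = (6 - 15)/(21 - 18) ≡ 14/3 mod 23. 3⁻¹ ≡ 8 (mod 23) since 3·8 = 24 ≡ 1, so λ ≡ 20.
  x = λ² - 18 - 21 = 400 - 39 ≡ 16; y = λ·(18 - 16) - 15 ≡ 2. → (16, 2)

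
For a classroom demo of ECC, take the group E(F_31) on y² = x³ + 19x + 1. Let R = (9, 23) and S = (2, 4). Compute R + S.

(28, 14)

(9, 23) + (2, 4). λ = (4 - 23)/(2 - 9) ≡ 12/24 mod 31. 24⁻¹ ≡ 22 (mod 31), so λ ≡ 16.
  x = λ² - 9 - 2 = 256 - 11 ≡ 28; y = λ·(9 - 28) - 23 ≡ 14. → (28, 14)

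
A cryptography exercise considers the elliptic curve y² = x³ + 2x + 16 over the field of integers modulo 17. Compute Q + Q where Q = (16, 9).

tangent at (16, 9): λ = (3·16² + 2)/(2·9) ≡ 5/1. 1⁻¹ ≡ 1 (mod 17) since 1·1 = 1 ≡ 1, so λ ≡ 5·1 ≡ 5.
  x = λ² - 16 - 16 = 25 - 32 ≡ 10; y = λ·(16 - 10) - 9 ≡ 4. → (10, 4)

(10, 4)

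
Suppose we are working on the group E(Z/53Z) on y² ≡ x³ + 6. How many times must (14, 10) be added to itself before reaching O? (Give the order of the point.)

9

2P: tangent at (14, 10): λ = (3·14² + 0)/(2·10) ≡ 5/20. 20⁻¹ ≡ 8 (mod 53) since 20·8 = 160 ≡ 1, so λ ≡ 5·8 ≡ 40.
  x = λ² - 14 - 14 = 1600 - 28 ≡ 35; y = λ·(14 - 35) - 10 ≡ 51. → (35, 51)
3P: (35, 51) + (14, 10). λ = (10 - 51)/(14 - 35) ≡ 12/32 mod 53. 32⁻¹ ≡ 5 (mod 53) since 32·5 = 160 ≡ 1, so λ ≡ 7.
  x = λ² - 35 - 14 = 49 - 49 ≡ 0; y = λ·(35 - 0) - 51 ≡ 35. → (0, 35)
4P: (0, 35) + (14, 10). λ = (10 - 35)/(14 - 0) ≡ 28/14 mod 53. 14⁻¹ ≡ 19 (mod 53), so λ ≡ 2.
  x = λ² - 0 - 14 = 4 - 14 ≡ 43; y = λ·(0 - 43) - 35 ≡ 38. → (43, 38)
5P: (43, 38) + (14, 10). λ = (10 - 38)/(14 - 43) ≡ 25/24 mod 53. 24⁻¹ ≡ 42 (mod 53), so λ ≡ 43.
  x = λ² - 43 - 14 = 1849 - 57 ≡ 43; y = λ·(43 - 43) - 38 ≡ 15. → (43, 15)
6P: (43, 15) + (14, 10). λ = (10 - 15)/(14 - 43) ≡ 48/24 mod 53. 24⁻¹ ≡ 42 (mod 53), so λ ≡ 2.
  x = λ² - 43 - 14 = 4 - 57 ≡ 0; y = λ·(43 - 0) - 15 ≡ 18. → (0, 18)
7P: (0, 18) + (14, 10). λ = (10 - 18)/(14 - 0) ≡ 45/14 mod 53. 14⁻¹ ≡ 19 (mod 53) since 14·19 = 266 ≡ 1, so λ ≡ 7.
  x = λ² - 0 - 14 = 49 - 14 ≡ 35; y = λ·(0 - 35) - 18 ≡ 2. → (35, 2)
8P: (35, 2) + (14, 10). λ = (10 - 2)/(14 - 35) ≡ 8/32 mod 53. 32⁻¹ ≡ 5 (mod 53), so λ ≡ 40.
  x = λ² - 35 - 14 = 1600 - 49 ≡ 14; y = λ·(35 - 14) - 2 ≡ 43. → (14, 43)
9P: (14, 43) + (14, 10): same x and y₁ ≡ -y₂, so the sum is O.
9P = O, so the order is 9.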